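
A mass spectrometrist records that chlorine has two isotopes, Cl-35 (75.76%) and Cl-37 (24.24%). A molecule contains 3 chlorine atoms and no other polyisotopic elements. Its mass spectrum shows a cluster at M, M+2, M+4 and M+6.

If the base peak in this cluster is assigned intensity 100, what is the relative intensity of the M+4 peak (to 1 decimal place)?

30.7

Binomial terms of (0.7576 + 0.2424)^3: M 0.4348, M+2 0.4174, M+4 0.1335, M+6 0.0142 → M is the base peak.
P(M) = C(3,0) × 0.7576^3 × 0.2424^0 = 1 × 0.4348304 × 1.0000 = 0.434830 (base)
P(M+4) = C(3,2) × 0.7576^1 × 0.2424^2 = 3 × 0.7576 × 0.05875776 = 0.133545
Relative intensity = 0.133545 / 0.434830 × 100 = 30.7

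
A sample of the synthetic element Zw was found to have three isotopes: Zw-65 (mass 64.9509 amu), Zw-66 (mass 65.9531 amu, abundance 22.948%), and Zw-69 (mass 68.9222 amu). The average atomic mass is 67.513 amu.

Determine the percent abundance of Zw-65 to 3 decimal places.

Let x and y be the fractions of Zw-65 and Zw-69. Then x + y = 1 − 0.22948 = 0.77052 and 64.9509x + 68.9222y = 67.513 − 0.22948×65.9531 = 52.378082612.
Substituting: 64.9509x + 68.9222(0.77052 − x) = 52.378082612
(64.9509 − 68.9222)x = -0.727850932  ⇒  x = 0.18328, y = 0.58724
Zw-65: 18.328%, Zw-69: 58.724%.

18.328%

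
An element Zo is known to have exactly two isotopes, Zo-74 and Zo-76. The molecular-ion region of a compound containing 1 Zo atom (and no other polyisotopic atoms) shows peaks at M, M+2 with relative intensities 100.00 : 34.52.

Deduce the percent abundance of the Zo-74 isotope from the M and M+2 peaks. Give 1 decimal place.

Let p = fractional abundance of Zo-74. I(M+2)/I(M) = [C(1,1)·p^0·(1−p)] / p^1 = 1·(1−p)/p = 34.52/100.00 = 0.3452
(1−p)/p = 0.3452/1 = 0.3452  ⇒  p = 1/(1 + 0.3452) = 0.7434
Zo-74: 74.3%, Zo-76: 25.7%.

74.3%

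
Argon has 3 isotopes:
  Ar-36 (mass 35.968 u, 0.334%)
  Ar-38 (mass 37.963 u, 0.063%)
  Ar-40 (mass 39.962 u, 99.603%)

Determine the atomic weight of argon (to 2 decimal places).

Weight each isotope mass by its fractional abundance: 0.00334 × 35.968 + 0.00063 × 37.963 + 0.99603 × 39.962
= 0.1201 + 0.0239 + 39.8034 = 39.9474 u

39.95 u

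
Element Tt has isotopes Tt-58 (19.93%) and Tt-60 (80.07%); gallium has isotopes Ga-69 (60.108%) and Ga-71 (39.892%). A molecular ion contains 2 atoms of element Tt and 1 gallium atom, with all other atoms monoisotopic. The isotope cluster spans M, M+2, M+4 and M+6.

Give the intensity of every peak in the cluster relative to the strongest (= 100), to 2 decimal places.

Element Tt pattern (n=2): 0.03972049 : 0.31915902 : 0.64112049
Gallium pattern (n=1): 0.60108 : 0.39892
Convolve the two distributions (both contribute in 2-u steps):
  M: 0.03972049×0.60108 = 0.023875
  M+2: 0.03972049×0.39892 + 0.31915902×0.60108 = 0.207685
  M+4: 0.31915902×0.39892 + 0.64112049×0.60108 = 0.512684
  M+6: 0.64112049×0.39892 = 0.255756
Scale to base peak (0.512684) = 100: 4.66 : 40.51 : 100.00 : 49.89

4.66 : 40.51 : 100.00 : 49.89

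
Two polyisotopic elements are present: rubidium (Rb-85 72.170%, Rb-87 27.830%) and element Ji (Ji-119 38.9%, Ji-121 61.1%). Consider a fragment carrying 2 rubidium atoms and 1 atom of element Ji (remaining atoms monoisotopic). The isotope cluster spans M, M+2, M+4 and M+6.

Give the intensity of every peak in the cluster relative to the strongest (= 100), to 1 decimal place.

42.7 : 100.0 : 58.1 : 10.0

Rubidium pattern (n=2): 0.52085089 : 0.40169822 : 0.07745089
Element Ji pattern (n=1): 0.3890 : 0.6110
Convolve the two distributions (both contribute in 2-u steps):
  M: 0.52085089×0.3890 = 0.202611
  M+2: 0.52085089×0.6110 + 0.40169822×0.3890 = 0.474501
  M+4: 0.40169822×0.6110 + 0.07745089×0.3890 = 0.275566
  M+6: 0.07745089×0.6110 = 0.047322
Scale to base peak (0.474501) = 100: 42.7 : 100.0 : 58.1 : 10.0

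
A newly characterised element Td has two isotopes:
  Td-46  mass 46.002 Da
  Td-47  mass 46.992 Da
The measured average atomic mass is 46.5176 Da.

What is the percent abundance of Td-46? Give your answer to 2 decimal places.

With x = fraction of Td-46 (so Td-47 is 1 − x):
46.002·x + 46.992·(1 − x) = 46.5176
(46.002 − 46.992)·x = 46.5176 − 46.992
x = -0.4744 / -0.990 = 0.47919 → 47.92% Td-46, 52.08% Td-47.

47.92%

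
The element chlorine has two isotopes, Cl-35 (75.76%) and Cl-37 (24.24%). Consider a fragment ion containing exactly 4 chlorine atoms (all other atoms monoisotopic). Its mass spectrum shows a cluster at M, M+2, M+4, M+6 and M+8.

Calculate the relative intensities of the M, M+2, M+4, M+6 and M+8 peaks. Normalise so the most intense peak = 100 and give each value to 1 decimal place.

78.1 : 100.0 : 48.0 : 10.2 : 0.8

The 4 Cl atoms are independent, so intensities follow the terms of (0.7576 + 0.2424)^4.
P(M) = 0.7576^4 = 0.329428
P(M+2) = 4 × 0.7576^3 × 0.2424^1 = 0.421612
P(M+4) = 6 × 0.7576^2 × 0.2424^2 = 0.202347
P(M+6) = 4 × 0.7576^1 × 0.2424^3 = 0.043162
P(M+8) = 0.2424^4 = 0.003452
The M+2 peak is largest (0.421612); scaling to 100 gives 78.1 : 100.0 : 48.0 : 10.2 : 0.8.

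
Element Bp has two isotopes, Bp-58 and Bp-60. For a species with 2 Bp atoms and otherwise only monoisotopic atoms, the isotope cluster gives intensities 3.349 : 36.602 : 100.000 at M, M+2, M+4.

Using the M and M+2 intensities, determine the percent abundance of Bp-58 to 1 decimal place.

15.5%

Let p = fractional abundance of Bp-58. I(M+2)/I(M) = [C(2,1)·p^1·(1−p)] / p^2 = 2·(1−p)/p = 36.602/3.349 = 10.9292
(1−p)/p = 10.9292/2 = 5.4646  ⇒  p = 1/(1 + 5.4646) = 0.1547
Bp-58: 15.5%, Bp-60: 84.5%.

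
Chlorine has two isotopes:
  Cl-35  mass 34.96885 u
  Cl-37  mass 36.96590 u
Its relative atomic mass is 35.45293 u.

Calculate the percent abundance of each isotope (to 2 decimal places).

With x = fraction of Cl-35 (so Cl-37 is 1 − x):
34.96885·x + 36.96590·(1 − x) = 35.45293
(34.96885 − 36.96590)·x = 35.45293 − 36.96590
x = -1.51297 / -1.99705 = 0.75760 → 75.76% Cl-35, 24.24% Cl-37.

Cl-35: 75.76%, Cl-37: 24.24%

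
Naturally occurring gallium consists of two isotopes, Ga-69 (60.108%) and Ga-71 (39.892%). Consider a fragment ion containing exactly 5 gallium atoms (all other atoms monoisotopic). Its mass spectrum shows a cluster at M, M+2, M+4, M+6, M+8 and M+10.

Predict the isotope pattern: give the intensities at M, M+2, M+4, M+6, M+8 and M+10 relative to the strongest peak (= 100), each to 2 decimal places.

22.70 : 75.34 : 100.00 : 66.37 : 22.02 : 2.92

Expanding (0.60108 + 0.39892)^5:
P(M) = 0.60108^5 = 0.078462
P(M+2) = 5 × 0.60108^4 × 0.39892^1 = 0.260366
P(M+4) = 10 × 0.60108^3 × 0.39892^2 = 0.345596
P(M+6) = 10 × 0.60108^2 × 0.39892^3 = 0.229362
P(M+8) = 5 × 0.60108^1 × 0.39892^4 = 0.076111
P(M+10) = 0.39892^5 = 0.010103
The M+4 peak is largest (0.345596); scaling to 100 gives 22.70 : 75.34 : 100.00 : 66.37 : 22.02 : 2.92.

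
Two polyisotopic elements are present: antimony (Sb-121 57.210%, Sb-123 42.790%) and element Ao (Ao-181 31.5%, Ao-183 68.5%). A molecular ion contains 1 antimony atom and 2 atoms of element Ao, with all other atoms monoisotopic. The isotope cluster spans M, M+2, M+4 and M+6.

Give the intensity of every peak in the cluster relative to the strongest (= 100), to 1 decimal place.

12.5 : 63.9 : 100.0 : 44.3

Antimony pattern (n=1): 0.5721 : 0.4279
Element Ao pattern (n=2): 0.099225 : 0.43155 : 0.469225
Convolve the two distributions (both contribute in 2-u steps):
  M: 0.5721×0.099225 = 0.056767
  M+2: 0.5721×0.43155 + 0.4279×0.099225 = 0.289348
  M+4: 0.5721×0.469225 + 0.4279×0.43155 = 0.453104
  M+6: 0.4279×0.469225 = 0.200781
Scale to base peak (0.453104) = 100: 12.5 : 63.9 : 100.0 : 44.3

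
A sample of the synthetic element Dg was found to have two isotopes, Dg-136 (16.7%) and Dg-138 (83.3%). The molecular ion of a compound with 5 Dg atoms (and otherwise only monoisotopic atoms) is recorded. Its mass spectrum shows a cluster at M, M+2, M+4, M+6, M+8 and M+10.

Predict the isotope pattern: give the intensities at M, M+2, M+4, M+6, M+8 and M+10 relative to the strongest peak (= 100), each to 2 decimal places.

Expanding (0.167 + 0.833)^5:
P(M) = 0.167^5 = 0.000130
P(M+2) = 5 × 0.167^4 × 0.833^1 = 0.003240
P(M+4) = 10 × 0.167^3 × 0.833^2 = 0.032318
P(M+6) = 10 × 0.167^2 × 0.833^3 = 0.161201
P(M+8) = 5 × 0.167^1 × 0.833^4 = 0.402037
P(M+10) = 0.833^5 = 0.401074
The M+8 peak is largest (0.402037); scaling to 100 gives 0.03 : 0.81 : 8.04 : 40.10 : 100.00 : 99.76.

0.03 : 0.81 : 8.04 : 40.10 : 100.00 : 99.76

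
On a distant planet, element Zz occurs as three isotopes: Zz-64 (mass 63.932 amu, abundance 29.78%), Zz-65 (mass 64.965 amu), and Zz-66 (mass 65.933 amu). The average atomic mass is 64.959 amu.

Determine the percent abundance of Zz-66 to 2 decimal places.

Let x and y be the fractions of Zz-65 and Zz-66. Then x + y = 1 − 0.2978 = 0.7022 and 64.965x + 65.933y = 64.959 − 0.2978×63.932 = 45.9200504.
Substituting: 64.965x + 65.933(0.7022 − x) = 45.9200504
(64.965 − 65.933)x = -0.3781022  ⇒  x = 0.39060, y = 0.31160
Zz-65: 39.06%, Zz-66: 31.16%.

31.16%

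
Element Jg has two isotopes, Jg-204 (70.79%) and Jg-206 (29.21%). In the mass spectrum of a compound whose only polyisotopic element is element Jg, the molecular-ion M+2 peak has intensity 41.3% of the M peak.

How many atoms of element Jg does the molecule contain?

1

The M+2/M ratio from n Jg atoms is n · q/p = n · 0.2921/0.7079.
n = 0.413 × 0.7079/0.2921 = 1.00 ≈ 1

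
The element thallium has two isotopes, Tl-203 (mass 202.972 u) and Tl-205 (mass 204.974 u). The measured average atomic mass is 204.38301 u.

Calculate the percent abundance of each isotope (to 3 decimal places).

Tl-203: 29.520%, Tl-205: 70.480%

Let x be the fractional abundance of Tl-203; then Tl-205 has abundance 1 − x.
202.972·x + 204.974·(1 − x) = 204.38301
(202.972 − 204.974)·x = 204.38301 − 204.974
x = -0.59099 / -2.002 = 0.29520 → 29.520% Tl-203, 70.480% Tl-205.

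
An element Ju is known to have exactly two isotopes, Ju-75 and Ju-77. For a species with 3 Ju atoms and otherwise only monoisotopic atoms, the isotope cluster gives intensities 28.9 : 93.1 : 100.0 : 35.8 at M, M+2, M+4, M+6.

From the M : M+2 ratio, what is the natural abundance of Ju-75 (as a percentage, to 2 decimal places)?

Let p = fractional abundance of Ju-75. I(M+2)/I(M) = [C(3,1)·p^2·(1−p)] / p^3 = 3·(1−p)/p = 93.1/28.9 = 3.2215
(1−p)/p = 3.2215/3 = 1.0738  ⇒  p = 1/(1 + 1.0738) = 0.4822
Ju-75: 48.22%, Ju-77: 51.78%.

48.22%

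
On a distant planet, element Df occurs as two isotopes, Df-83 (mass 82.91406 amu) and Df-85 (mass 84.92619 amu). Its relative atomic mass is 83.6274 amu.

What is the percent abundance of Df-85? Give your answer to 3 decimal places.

35.452%

Writing the weighted mean with unknown fraction x of Df-83:
82.91406·x + 84.92619·(1 − x) = 83.6274
(82.91406 − 84.92619)·x = 83.6274 − 84.92619
x = -1.29879 / -2.01213 = 0.64548 → 64.548% Df-83, 35.452% Df-85.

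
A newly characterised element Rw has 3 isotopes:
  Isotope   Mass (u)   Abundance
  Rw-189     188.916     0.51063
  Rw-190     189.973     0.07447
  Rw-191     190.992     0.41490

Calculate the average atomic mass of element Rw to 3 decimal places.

189.856 u

Average mass = Σ (abundance × isotope mass) = 0.51063 × 188.916 + 0.07447 × 189.973 + 0.41490 × 190.992
= 96.4662 + 14.1473 + 79.2426 = 189.8561 u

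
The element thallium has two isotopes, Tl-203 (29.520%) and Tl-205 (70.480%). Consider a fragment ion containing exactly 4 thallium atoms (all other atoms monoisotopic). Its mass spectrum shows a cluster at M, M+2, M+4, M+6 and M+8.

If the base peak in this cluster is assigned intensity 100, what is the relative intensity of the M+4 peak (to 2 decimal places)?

Binomial terms of (0.29520 + 0.70480)^4: M 0.0076, M+2 0.0725, M+4 0.2597, M+6 0.4134, M+8 0.2468 → M+6 is the base peak.
P(M+6) = C(4,3) × 0.29520^1 × 0.70480^3 = 4 × 0.2952 × 0.35010449 = 0.413403 (base)
P(M+4) = C(4,2) × 0.29520^2 × 0.70480^2 = 6 × 0.08714304 × 0.49674304 = 0.259726
Relative intensity = 0.259726 / 0.413403 × 100 = 62.83

62.83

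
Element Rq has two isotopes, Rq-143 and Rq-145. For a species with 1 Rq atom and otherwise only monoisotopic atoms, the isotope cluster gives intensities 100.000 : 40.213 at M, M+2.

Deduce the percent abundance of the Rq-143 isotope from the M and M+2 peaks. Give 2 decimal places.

71.32%

Let p = fractional abundance of Rq-143. I(M+2)/I(M) = [C(1,1)·p^0·(1−p)] / p^1 = 1·(1−p)/p = 40.213/100.000 = 0.4021
(1−p)/p = 0.4021/1 = 0.4021  ⇒  p = 1/(1 + 0.4021) = 0.7132
Rq-143: 71.32%, Rq-145: 28.68%.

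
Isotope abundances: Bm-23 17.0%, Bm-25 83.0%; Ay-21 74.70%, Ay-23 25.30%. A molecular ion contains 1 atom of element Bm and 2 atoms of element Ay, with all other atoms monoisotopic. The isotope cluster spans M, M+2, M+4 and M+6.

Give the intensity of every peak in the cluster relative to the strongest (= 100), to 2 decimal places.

Element Bm pattern (n=1): 0.1700 : 0.8300
Element Ay pattern (n=2): 0.558009 : 0.377982 : 0.064009
Convolve the two distributions (both contribute in 2-u steps):
  M: 0.1700×0.558009 = 0.094862
  M+2: 0.1700×0.377982 + 0.8300×0.558009 = 0.527404
  M+4: 0.1700×0.064009 + 0.8300×0.377982 = 0.324607
  M+6: 0.8300×0.064009 = 0.053127
Scale to base peak (0.527404) = 100: 17.99 : 100.00 : 61.55 : 10.07

17.99 : 100.00 : 61.55 : 10.07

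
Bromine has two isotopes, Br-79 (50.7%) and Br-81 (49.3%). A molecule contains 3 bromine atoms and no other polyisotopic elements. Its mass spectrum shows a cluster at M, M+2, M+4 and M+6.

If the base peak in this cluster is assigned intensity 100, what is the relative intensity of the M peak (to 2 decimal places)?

34.28

(0.507 + 0.493)^3 gives M 0.1303, M+2 0.3802, M+4 0.3697, M+6 0.1198; the largest is M+2.
P(M+2) = C(3,1) × 0.507^2 × 0.493^1 = 3 × 0.257049 × 0.4930 = 0.380175 (base)
P(M) = C(3,0) × 0.507^3 × 0.493^0 = 1 × 0.13032384 × 1.0000 = 0.130324
Relative intensity = 0.130324 / 0.380175 × 100 = 34.28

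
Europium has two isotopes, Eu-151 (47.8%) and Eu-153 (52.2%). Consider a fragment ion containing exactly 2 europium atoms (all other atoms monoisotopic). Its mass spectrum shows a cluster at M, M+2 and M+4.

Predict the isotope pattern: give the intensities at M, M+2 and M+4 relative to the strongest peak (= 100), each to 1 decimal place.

45.8 : 100.0 : 54.6

The 2 Eu atoms are independent, so intensities follow the terms of (0.478 + 0.522)^2.
P(M) = 0.478^2 = 0.228484
P(M+2) = 2 × 0.478^1 × 0.522^1 = 0.499032
P(M+4) = 0.522^2 = 0.272484
The M+2 peak is largest (0.499032); scaling to 100 gives 45.8 : 100.0 : 54.6.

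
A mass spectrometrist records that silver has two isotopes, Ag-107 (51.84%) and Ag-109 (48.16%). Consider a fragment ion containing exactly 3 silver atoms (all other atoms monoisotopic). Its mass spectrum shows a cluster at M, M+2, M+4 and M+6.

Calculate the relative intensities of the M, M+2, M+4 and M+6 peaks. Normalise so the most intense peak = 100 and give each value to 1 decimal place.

35.9 : 100.0 : 92.9 : 28.8

The 3 Ag atoms are independent, so intensities follow the terms of (0.5184 + 0.4816)^3.
P(M) = 0.5184^3 = 0.139314
P(M+2) = 3 × 0.5184^2 × 0.4816^1 = 0.388273
P(M+4) = 3 × 0.5184^1 × 0.4816^2 = 0.360711
P(M+6) = 0.4816^3 = 0.111702
The M+2 peak is largest (0.388273); scaling to 100 gives 35.9 : 100.0 : 92.9 : 28.8.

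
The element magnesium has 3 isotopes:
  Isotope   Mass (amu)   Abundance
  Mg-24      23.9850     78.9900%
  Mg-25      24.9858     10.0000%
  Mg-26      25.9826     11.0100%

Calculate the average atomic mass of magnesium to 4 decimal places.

Weight each isotope mass by its fractional abundance: 0.789900 × 23.9850 + 0.100000 × 24.9858 + 0.110100 × 25.9826
= 18.94575 + 2.49858 + 2.86068 = 24.30501 amu

24.3050 amu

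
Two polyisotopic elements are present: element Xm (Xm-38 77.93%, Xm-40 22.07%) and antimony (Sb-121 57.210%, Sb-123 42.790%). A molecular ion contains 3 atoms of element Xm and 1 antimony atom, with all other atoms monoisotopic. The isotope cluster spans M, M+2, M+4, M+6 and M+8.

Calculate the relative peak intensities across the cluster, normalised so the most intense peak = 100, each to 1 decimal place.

62.6 : 100.0 : 54.8 : 12.7 : 1.1

Element Xm pattern (n=3): 0.47327551 : 0.40209895 : 0.11387558 : 0.01074996
Antimony pattern (n=1): 0.5721 : 0.4279
Convolve the two distributions (both contribute in 2-u steps):
  M: 0.47327551×0.5721 = 0.270761
  M+2: 0.47327551×0.4279 + 0.40209895×0.5721 = 0.432555
  M+4: 0.40209895×0.4279 + 0.11387558×0.5721 = 0.237206
  M+6: 0.11387558×0.4279 + 0.01074996×0.5721 = 0.054877
  M+8: 0.01074996×0.4279 = 0.004600
Scale to base peak (0.432555) = 100: 62.6 : 100.0 : 54.8 : 12.7 : 1.1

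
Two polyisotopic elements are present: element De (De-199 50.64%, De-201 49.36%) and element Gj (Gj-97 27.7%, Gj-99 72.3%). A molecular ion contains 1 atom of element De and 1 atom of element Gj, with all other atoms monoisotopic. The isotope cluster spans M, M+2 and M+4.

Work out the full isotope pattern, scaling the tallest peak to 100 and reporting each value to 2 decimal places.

27.90 : 100.00 : 70.97

Element De pattern (n=1): 0.5064 : 0.4936
Element Gj pattern (n=1): 0.2770 : 0.7230
Convolve the two distributions (both contribute in 2-u steps):
  M: 0.5064×0.2770 = 0.140273
  M+2: 0.5064×0.7230 + 0.4936×0.2770 = 0.502854
  M+4: 0.4936×0.7230 = 0.356873
Scale to base peak (0.502854) = 100: 27.90 : 100.00 : 70.97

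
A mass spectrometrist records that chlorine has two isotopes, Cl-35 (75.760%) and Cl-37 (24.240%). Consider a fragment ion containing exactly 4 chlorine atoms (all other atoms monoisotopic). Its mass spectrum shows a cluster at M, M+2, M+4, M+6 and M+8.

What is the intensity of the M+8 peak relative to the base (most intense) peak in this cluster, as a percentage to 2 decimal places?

0.82%

(0.75760 + 0.24240)^4 gives M 0.3294, M+2 0.4216, M+4 0.2023, M+6 0.0432, M+8 0.0035; the largest is M+2.
P(M+2) = C(4,1) × 0.75760^3 × 0.24240^1 = 4 × 0.4348304 × 0.2424 = 0.421612 (base)
P(M+8) = C(4,4) × 0.75760^0 × 0.24240^4 = 1 × 1.0000 × 0.00345247 = 0.003452
Relative intensity = 0.003452 / 0.421612 × 100 = 0.82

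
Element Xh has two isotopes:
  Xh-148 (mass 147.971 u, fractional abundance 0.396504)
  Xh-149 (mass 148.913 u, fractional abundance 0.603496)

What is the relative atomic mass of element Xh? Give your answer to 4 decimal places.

148.5395 u

Weight each isotope mass by its fractional abundance: 0.396504 × 147.971 + 0.603496 × 148.913
= 58.67109 + 89.86840 = 148.53949 u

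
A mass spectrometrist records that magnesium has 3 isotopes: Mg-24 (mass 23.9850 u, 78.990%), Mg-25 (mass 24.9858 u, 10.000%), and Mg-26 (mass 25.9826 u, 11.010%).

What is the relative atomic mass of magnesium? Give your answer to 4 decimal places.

The abundance-weighted mean is 0.78990 × 23.9850 + 0.10000 × 24.9858 + 0.11010 × 25.9826
= 18.94575 + 2.49858 + 2.86068 = 24.30501 u

24.3050 u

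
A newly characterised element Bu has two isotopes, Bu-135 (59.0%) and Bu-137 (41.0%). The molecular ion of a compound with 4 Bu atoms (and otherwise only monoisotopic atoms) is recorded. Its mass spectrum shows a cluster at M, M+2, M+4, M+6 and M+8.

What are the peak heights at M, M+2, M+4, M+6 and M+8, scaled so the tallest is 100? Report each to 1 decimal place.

Each Bu atom is independently Bu-135 (p = 0.590) or Bu-137 (q = 0.410); the cluster is the binomial expansion (p + q)^4.
P(M) = 0.590^4 = 0.121174
P(M+2) = 4 × 0.590^3 × 0.410^1 = 0.336822
P(M+4) = 6 × 0.590^2 × 0.410^2 = 0.351094
P(M+6) = 4 × 0.590^1 × 0.410^3 = 0.162654
P(M+8) = 0.410^4 = 0.028258
The M+4 peak is largest (0.351094); scaling to 100 gives 34.5 : 95.9 : 100.0 : 46.3 : 8.0.

34.5 : 95.9 : 100.0 : 46.3 : 8.0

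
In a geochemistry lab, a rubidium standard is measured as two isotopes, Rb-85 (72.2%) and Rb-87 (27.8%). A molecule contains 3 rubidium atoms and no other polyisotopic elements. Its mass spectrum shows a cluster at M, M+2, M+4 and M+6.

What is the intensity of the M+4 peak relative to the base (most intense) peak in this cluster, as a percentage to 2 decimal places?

Term probabilities: M 0.3764, M+2 0.4348, M+4 0.1674, M+6 0.0215. Base peak = M+2.
P(M+2) = C(3,1) × 0.722^2 × 0.278^1 = 3 × 0.521284 × 0.2780 = 0.434751 (base)
P(M+4) = C(3,2) × 0.722^1 × 0.278^2 = 3 × 0.7220 × 0.077284 = 0.167397
Relative intensity = 0.167397 / 0.434751 × 100 = 38.50

38.50%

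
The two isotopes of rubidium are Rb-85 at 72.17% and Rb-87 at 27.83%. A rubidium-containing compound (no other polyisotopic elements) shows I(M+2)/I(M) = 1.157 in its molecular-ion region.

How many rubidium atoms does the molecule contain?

3

With n Rb atoms, P(M+2)/P(M) = C(n,1)·p^(n−1)q / p^n = n·q/p = n · 0.2783/0.7217.
n = 1.157 × 0.7217/0.2783 = 3.00 ≈ 3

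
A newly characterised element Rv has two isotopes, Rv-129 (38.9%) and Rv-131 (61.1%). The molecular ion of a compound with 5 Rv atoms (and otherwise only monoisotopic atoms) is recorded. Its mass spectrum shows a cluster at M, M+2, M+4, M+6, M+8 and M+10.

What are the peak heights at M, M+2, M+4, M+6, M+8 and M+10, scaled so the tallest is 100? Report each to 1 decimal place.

Each Rv atom is independently Rv-129 (p = 0.389) or Rv-131 (q = 0.611); the cluster is the binomial expansion (p + q)^5.
P(M) = 0.389^5 = 0.008907
P(M+2) = 5 × 0.389^4 × 0.611^1 = 0.069954
P(M+4) = 10 × 0.389^3 × 0.611^2 = 0.219751
P(M+6) = 10 × 0.389^2 × 0.611^3 = 0.345162
P(M+8) = 5 × 0.389^1 × 0.611^4 = 0.271072
P(M+10) = 0.611^5 = 0.085154
The M+6 peak is largest (0.345162); scaling to 100 gives 2.6 : 20.3 : 63.7 : 100.0 : 78.5 : 24.7.

2.6 : 20.3 : 63.7 : 100.0 : 78.5 : 24.7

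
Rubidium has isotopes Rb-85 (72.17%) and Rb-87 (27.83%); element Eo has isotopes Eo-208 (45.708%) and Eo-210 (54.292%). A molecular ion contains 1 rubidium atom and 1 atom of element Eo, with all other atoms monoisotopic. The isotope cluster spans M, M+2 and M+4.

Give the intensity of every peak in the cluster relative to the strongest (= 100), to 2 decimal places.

63.56 : 100.00 : 29.11

Rubidium pattern (n=1): 0.7217 : 0.2783
Element Eo pattern (n=1): 0.45708 : 0.54292
Convolve the two distributions (both contribute in 2-u steps):
  M: 0.7217×0.45708 = 0.329875
  M+2: 0.7217×0.54292 + 0.2783×0.45708 = 0.519031
  M+4: 0.2783×0.54292 = 0.151095
Scale to base peak (0.519031) = 100: 63.56 : 100.00 : 29.11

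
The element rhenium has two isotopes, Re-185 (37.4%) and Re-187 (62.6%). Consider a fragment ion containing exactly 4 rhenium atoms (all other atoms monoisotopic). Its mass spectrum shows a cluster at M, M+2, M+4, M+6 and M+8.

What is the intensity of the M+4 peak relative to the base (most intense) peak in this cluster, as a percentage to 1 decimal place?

Term probabilities: M 0.0196, M+2 0.1310, M+4 0.3289, M+6 0.3670, M+8 0.1536. Base peak = M+6.
P(M+6) = C(4,3) × 0.374^1 × 0.626^3 = 4 × 0.3740 × 0.24531438 = 0.366990 (base)
P(M+4) = C(4,2) × 0.374^2 × 0.626^2 = 6 × 0.139876 × 0.391876 = 0.328884
Relative intensity = 0.328884 / 0.366990 × 100 = 89.6

89.6%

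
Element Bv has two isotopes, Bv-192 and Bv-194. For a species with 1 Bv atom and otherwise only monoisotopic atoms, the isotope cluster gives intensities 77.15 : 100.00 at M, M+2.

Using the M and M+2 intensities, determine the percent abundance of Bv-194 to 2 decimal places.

Let p = fractional abundance of Bv-192. I(M+2)/I(M) = [C(1,1)·p^0·(1−p)] / p^1 = 1·(1−p)/p = 100.00/77.15 = 1.2962
(1−p)/p = 1.2962/1 = 1.2962  ⇒  p = 1/(1 + 1.2962) = 0.4355
Bv-192: 43.55%, Bv-194: 56.45%.

56.45%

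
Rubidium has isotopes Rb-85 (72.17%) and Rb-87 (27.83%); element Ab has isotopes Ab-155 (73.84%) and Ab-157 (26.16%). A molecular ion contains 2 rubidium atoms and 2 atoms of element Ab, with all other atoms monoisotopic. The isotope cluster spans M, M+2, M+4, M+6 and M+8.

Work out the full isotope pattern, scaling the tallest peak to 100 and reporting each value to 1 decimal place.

Rubidium pattern (n=2): 0.52085089 : 0.40169822 : 0.07745089
Element Ab pattern (n=2): 0.54523456 : 0.38633088 : 0.06843456
Convolve the two distributions (both contribute in 2-u steps):
  M: 0.52085089×0.54523456 = 0.283986
  M+2: 0.52085089×0.38633088 + 0.40169822×0.54523456 = 0.420241
  M+4: 0.52085089×0.06843456 + 0.40169822×0.38633088 + 0.07745089×0.54523456 = 0.233062
  M+6: 0.40169822×0.06843456 + 0.07745089×0.38633088 = 0.057412
  M+8: 0.07745089×0.06843456 = 0.005300
Scale to base peak (0.420241) = 100: 67.6 : 100.0 : 55.5 : 13.7 : 1.3

67.6 : 100.0 : 55.5 : 13.7 : 1.3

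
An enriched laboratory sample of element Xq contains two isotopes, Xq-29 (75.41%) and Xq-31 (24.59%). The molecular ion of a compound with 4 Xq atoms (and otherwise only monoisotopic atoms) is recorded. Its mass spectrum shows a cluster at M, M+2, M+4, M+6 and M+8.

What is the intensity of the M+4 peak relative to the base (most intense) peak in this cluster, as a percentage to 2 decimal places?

48.91%

Term probabilities: M 0.3234, M+2 0.4218, M+4 0.2063, M+6 0.0449, M+8 0.0037. Base peak = M+2.
P(M+2) = C(4,1) × 0.7541^3 × 0.2459^1 = 4 × 0.42883164 × 0.2459 = 0.421799 (base)
P(M+4) = C(4,2) × 0.7541^2 × 0.2459^2 = 6 × 0.56866681 × 0.06046681 = 0.206313
Relative intensity = 0.206313 / 0.421799 × 100 = 48.91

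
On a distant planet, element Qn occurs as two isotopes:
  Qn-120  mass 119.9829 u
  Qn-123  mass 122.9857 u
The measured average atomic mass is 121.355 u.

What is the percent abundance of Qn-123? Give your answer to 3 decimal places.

Let x be the fractional abundance of Qn-120; then Qn-123 has abundance 1 − x.
119.9829·x + 122.9857·(1 − x) = 121.355
(119.9829 − 122.9857)·x = 121.355 − 122.9857
x = -1.6307 / -3.0028 = 0.54306 → 54.306% Qn-120, 45.694% Qn-123.

45.694%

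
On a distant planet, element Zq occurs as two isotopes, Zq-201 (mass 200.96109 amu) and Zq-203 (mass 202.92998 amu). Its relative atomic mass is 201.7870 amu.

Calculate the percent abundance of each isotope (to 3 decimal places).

Zq-201: 58.052%, Zq-203: 41.948%

Let x be the fractional abundance of Zq-201; then Zq-203 has abundance 1 − x.
200.96109·x + 202.92998·(1 − x) = 201.7870
(200.96109 − 202.92998)·x = 201.7870 − 202.92998
x = -1.14298 / -1.96889 = 0.58052 → 58.052% Zq-201, 41.948% Zq-203.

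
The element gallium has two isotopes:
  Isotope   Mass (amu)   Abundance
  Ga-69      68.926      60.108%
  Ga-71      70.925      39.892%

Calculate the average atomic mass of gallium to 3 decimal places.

69.723 amu

Weight each isotope mass by its fractional abundance: 0.60108 × 68.926 + 0.39892 × 70.925
= 41.4300 + 28.2934 = 69.7234 amu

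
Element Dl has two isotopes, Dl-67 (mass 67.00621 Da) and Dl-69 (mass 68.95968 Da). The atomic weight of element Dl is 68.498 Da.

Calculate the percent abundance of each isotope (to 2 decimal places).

Writing the weighted mean with unknown fraction x of Dl-67:
67.00621·x + 68.95968·(1 − x) = 68.498
(67.00621 − 68.95968)·x = 68.498 − 68.95968
x = -0.46168 / -1.95347 = 0.23634 → 23.63% Dl-67, 76.37% Dl-69.

Dl-67: 23.63%, Dl-69: 76.37%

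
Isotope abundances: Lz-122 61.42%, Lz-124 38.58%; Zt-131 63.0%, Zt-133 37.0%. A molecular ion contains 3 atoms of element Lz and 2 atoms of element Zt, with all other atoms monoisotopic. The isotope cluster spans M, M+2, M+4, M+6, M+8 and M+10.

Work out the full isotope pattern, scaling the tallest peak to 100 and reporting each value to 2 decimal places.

26.72 : 81.75 : 100.00 : 61.15 : 18.69 : 2.28

Element Lz pattern (n=3): 0.23170182 : 0.43661947 : 0.27425561 : 0.0574231
Element Zt pattern (n=2): 0.3969 : 0.4662 : 0.1369
Convolve the two distributions (both contribute in 2-u steps):
  M: 0.23170182×0.3969 = 0.091962
  M+2: 0.23170182×0.4662 + 0.43661947×0.3969 = 0.281314
  M+4: 0.23170182×0.1369 + 0.43661947×0.4662 + 0.27425561×0.3969 = 0.344124
  M+6: 0.43661947×0.1369 + 0.27425561×0.4662 + 0.0574231×0.3969 = 0.210422
  M+8: 0.27425561×0.1369 + 0.0574231×0.4662 = 0.064316
  M+10: 0.0574231×0.1369 = 0.007861
Scale to base peak (0.344124) = 100: 26.72 : 81.75 : 100.00 : 61.15 : 18.69 : 2.28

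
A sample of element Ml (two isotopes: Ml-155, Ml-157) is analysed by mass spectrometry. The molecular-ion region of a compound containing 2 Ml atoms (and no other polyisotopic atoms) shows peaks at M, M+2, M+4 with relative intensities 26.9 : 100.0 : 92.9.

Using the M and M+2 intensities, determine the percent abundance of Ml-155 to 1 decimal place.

35.0%

Let p = fractional abundance of Ml-155. I(M+2)/I(M) = [C(2,1)·p^1·(1−p)] / p^2 = 2·(1−p)/p = 100.0/26.9 = 3.7175
(1−p)/p = 3.7175/2 = 1.8587  ⇒  p = 1/(1 + 1.8587) = 0.3498
Ml-155: 35.0%, Ml-157: 65.0%.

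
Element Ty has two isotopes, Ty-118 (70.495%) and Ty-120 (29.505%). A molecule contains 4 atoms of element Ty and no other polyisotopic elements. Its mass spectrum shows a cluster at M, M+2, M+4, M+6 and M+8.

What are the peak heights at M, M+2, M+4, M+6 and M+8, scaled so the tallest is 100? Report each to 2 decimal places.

59.73 : 100.00 : 62.78 : 17.52 : 1.83

Expanding (0.70495 + 0.29505)^4:
P(M) = 0.70495^4 = 0.246964
P(M+2) = 4 × 0.70495^3 × 0.29505^1 = 0.413457
P(M+4) = 6 × 0.70495^2 × 0.29505^2 = 0.259573
P(M+6) = 4 × 0.70495^1 × 0.29505^3 = 0.072428
P(M+8) = 0.29505^4 = 0.007578
The M+2 peak is largest (0.413457); scaling to 100 gives 59.73 : 100.00 : 62.78 : 17.52 : 1.83.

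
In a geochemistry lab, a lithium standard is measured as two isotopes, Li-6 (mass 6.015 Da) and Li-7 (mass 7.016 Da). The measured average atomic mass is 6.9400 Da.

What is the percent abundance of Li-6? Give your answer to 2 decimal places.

Let x be the fractional abundance of Li-6; then Li-7 has abundance 1 − x.
6.015·x + 7.016·(1 − x) = 6.9400
(6.015 − 7.016)·x = 6.9400 − 7.016
x = -0.0760 / -1.001 = 0.07592 → 7.59% Li-6, 92.41% Li-7.

7.59%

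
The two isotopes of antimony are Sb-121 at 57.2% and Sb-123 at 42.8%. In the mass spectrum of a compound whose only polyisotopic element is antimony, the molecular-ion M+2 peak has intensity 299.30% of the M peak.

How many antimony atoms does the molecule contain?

4

The M+2/M ratio from n Sb atoms is n · q/p = n · 0.428/0.572.
n = 2.9930 × 0.572/0.428 = 4.00 ≈ 4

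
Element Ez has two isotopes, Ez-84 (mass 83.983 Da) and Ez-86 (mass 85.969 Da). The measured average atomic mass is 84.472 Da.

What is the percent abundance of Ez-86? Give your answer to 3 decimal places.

24.622%

With x = fraction of Ez-84 (so Ez-86 is 1 − x):
83.983·x + 85.969·(1 − x) = 84.472
(83.983 − 85.969)·x = 84.472 − 85.969
x = -1.497 / -1.986 = 0.75378 → 75.378% Ez-84, 24.622% Ez-86.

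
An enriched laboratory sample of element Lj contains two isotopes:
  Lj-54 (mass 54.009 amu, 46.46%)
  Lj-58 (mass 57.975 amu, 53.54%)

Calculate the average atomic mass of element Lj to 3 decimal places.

56.132 amu

Ar = Σ fᵢ·mᵢ = 0.4646 × 54.009 + 0.5354 × 57.975
= 25.0926 + 31.0398 = 56.1324 amu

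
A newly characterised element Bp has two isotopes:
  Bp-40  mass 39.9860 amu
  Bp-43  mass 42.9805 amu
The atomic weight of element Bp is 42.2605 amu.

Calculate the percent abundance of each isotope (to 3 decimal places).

Bp-40: 24.044%, Bp-43: 75.956%

With x = fraction of Bp-40 (so Bp-43 is 1 − x):
39.9860·x + 42.9805·(1 − x) = 42.2605
(39.9860 − 42.9805)·x = 42.2605 − 42.9805
x = -0.7200 / -2.9945 = 0.24044 → 24.044% Bp-40, 75.956% Bp-43.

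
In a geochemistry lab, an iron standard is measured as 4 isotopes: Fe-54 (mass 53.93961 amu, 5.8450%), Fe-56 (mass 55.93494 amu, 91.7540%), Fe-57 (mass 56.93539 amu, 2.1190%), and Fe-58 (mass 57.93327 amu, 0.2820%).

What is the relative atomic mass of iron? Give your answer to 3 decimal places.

55.845 amu

Average mass = Σ (abundance × isotope mass) = 0.058450 × 53.93961 + 0.917540 × 55.93494 + 0.021190 × 56.93539 + 0.002820 × 57.93327
= 3.152770 + 51.322545 + 1.206461 + 0.163372 = 55.845148 amu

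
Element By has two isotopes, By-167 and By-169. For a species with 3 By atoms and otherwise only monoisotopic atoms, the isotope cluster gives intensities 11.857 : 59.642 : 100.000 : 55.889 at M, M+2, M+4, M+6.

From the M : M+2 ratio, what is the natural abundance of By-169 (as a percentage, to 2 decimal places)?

If p is the fraction of By that is By-167, then I(M+2)/I(M) = [C(3,1)·p^2·(1−p)] / p^3 = 3·(1−p)/p = 59.642/11.857 = 5.0301
(1−p)/p = 5.0301/3 = 1.6767  ⇒  p = 1/(1 + 1.6767) = 0.3736
By-167: 37.36%, By-169: 62.64%.

62.64%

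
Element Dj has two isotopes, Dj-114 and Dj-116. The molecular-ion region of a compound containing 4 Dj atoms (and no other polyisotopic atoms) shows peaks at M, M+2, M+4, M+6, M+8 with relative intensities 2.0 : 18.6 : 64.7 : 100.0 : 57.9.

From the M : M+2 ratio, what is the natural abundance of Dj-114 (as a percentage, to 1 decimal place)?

Let p = fractional abundance of Dj-114. I(M+2)/I(M) = [C(4,1)·p^3·(1−p)] / p^4 = 4·(1−p)/p = 18.6/2.0 = 9.3000
(1−p)/p = 9.3000/4 = 2.3250  ⇒  p = 1/(1 + 2.3250) = 0.3008
Dj-114: 30.1%, Dj-116: 69.9%.

30.1%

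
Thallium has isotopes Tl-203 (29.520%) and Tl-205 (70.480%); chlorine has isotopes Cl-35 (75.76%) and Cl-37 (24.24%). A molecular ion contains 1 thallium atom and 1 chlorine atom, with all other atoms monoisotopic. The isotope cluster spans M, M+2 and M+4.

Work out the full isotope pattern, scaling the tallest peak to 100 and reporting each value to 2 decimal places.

Thallium pattern (n=1): 0.2952 : 0.7048
Chlorine pattern (n=1): 0.7576 : 0.2424
Convolve the two distributions (both contribute in 2-u steps):
  M: 0.2952×0.7576 = 0.223644
  M+2: 0.2952×0.2424 + 0.7048×0.7576 = 0.605513
  M+4: 0.7048×0.2424 = 0.170844
Scale to base peak (0.605513) = 100: 36.93 : 100.00 : 28.21

36.93 : 100.00 : 28.21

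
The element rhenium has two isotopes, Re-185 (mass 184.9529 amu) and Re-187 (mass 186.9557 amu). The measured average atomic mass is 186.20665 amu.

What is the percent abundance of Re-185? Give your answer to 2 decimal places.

37.40%

Let x be the fractional abundance of Re-185; then Re-187 has abundance 1 − x.
184.9529·x + 186.9557·(1 − x) = 186.20665
(184.9529 − 186.9557)·x = 186.20665 − 186.9557
x = -0.74905 / -2.0028 = 0.37400 → 37.40% Re-185, 62.60% Re-187.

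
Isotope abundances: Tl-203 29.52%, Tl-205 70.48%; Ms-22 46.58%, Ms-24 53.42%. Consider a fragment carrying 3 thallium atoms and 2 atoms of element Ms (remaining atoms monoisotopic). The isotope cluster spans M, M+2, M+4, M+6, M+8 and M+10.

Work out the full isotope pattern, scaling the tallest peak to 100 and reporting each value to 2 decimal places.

Thallium pattern (n=3): 0.02572463 : 0.18425524 : 0.43991564 : 0.35010449
Element Ms pattern (n=2): 0.21696964 : 0.49766072 : 0.28536964
Convolve the two distributions (both contribute in 2-u steps):
  M: 0.02572463×0.21696964 = 0.005581
  M+2: 0.02572463×0.49766072 + 0.18425524×0.21696964 = 0.052780
  M+4: 0.02572463×0.28536964 + 0.18425524×0.49766072 + 0.43991564×0.21696964 = 0.194486
  M+6: 0.18425524×0.28536964 + 0.43991564×0.49766072 + 0.35010449×0.21696964 = 0.347472
  M+8: 0.43991564×0.28536964 + 0.35010449×0.49766072 = 0.299772
  M+10: 0.35010449×0.28536964 = 0.099909
Scale to base peak (0.347472) = 100: 1.61 : 15.19 : 55.97 : 100.00 : 86.27 : 28.75

1.61 : 15.19 : 55.97 : 100.00 : 86.27 : 28.75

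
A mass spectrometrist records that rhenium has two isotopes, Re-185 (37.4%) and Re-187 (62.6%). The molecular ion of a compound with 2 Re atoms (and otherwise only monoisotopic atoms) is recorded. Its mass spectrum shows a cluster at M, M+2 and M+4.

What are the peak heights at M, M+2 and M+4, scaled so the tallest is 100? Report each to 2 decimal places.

29.87 : 100.00 : 83.69

Each Re atom is independently Re-185 (p = 0.374) or Re-187 (q = 0.626); the cluster is the binomial expansion (p + q)^2.
P(M) = 0.374^2 = 0.139876
P(M+2) = 2 × 0.374^1 × 0.626^1 = 0.468248
P(M+4) = 0.626^2 = 0.391876
The M+2 peak is largest (0.468248); scaling to 100 gives 29.87 : 100.00 : 83.69.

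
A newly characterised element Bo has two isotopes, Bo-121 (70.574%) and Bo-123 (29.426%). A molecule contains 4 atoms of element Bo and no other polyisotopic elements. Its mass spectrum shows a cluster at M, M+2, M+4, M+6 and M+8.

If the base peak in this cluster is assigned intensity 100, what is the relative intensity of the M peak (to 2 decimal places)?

(0.70574 + 0.29426)^4 gives M 0.2481, M+2 0.4137, M+4 0.2588, M+6 0.0719, M+8 0.0075; the largest is M+2.
P(M+2) = C(4,1) × 0.70574^3 × 0.29426^1 = 4 × 0.35150718 × 0.29426 = 0.413738 (base)
P(M) = C(4,0) × 0.70574^4 × 0.29426^0 = 1 × 0.24807268 × 1.0000 = 0.248073
Relative intensity = 0.248073 / 0.413738 × 100 = 59.96

59.96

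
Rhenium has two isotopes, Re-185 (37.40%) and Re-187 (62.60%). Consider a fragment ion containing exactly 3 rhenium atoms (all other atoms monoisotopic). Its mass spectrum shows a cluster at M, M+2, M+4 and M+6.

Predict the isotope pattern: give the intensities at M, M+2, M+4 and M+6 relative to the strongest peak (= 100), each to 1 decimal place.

11.9 : 59.7 : 100.0 : 55.8

Each Re atom is independently Re-185 (p = 0.3740) or Re-187 (q = 0.6260); the cluster is the binomial expansion (p + q)^3.
P(M) = 0.3740^3 = 0.052314
P(M+2) = 3 × 0.3740^2 × 0.6260^1 = 0.262687
P(M+4) = 3 × 0.3740^1 × 0.6260^2 = 0.439685
P(M+6) = 0.6260^3 = 0.245314
The M+4 peak is largest (0.439685); scaling to 100 gives 11.9 : 59.7 : 100.0 : 55.8.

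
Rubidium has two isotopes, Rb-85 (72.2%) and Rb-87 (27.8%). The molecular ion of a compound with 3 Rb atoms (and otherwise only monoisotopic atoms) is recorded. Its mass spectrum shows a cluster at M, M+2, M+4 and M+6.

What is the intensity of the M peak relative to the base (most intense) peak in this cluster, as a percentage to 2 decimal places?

86.57%

Binomial terms of (0.722 + 0.278)^3: M 0.3764, M+2 0.4348, M+4 0.1674, M+6 0.0215 → M+2 is the base peak.
P(M+2) = C(3,1) × 0.722^2 × 0.278^1 = 3 × 0.521284 × 0.2780 = 0.434751 (base)
P(M) = C(3,0) × 0.722^3 × 0.278^0 = 1 × 0.37636705 × 1.0000 = 0.376367
Relative intensity = 0.376367 / 0.434751 × 100 = 86.57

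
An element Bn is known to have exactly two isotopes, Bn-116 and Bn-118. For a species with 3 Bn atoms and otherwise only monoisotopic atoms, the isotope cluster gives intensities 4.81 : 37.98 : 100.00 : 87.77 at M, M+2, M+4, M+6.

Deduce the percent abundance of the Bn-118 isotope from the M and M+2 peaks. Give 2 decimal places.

72.47%

Write p for the Bn-116 fraction. I(M+2)/I(M) = [C(3,1)·p^2·(1−p)] / p^3 = 3·(1−p)/p = 37.98/4.81 = 7.8960
(1−p)/p = 7.8960/3 = 2.6320  ⇒  p = 1/(1 + 2.6320) = 0.2753
Bn-116: 27.53%, Bn-118: 72.47%.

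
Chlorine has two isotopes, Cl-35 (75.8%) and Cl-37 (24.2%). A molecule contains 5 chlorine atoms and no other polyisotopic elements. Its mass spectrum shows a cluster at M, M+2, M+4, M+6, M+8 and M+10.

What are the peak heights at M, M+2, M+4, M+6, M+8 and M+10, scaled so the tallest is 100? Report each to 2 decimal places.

62.64 : 100.00 : 63.85 : 20.39 : 3.25 : 0.21

The 5 Cl atoms are independent, so intensities follow the terms of (0.758 + 0.242)^5.
P(M) = 0.758^5 = 0.250234
P(M+2) = 5 × 0.758^4 × 0.242^1 = 0.399450
P(M+4) = 10 × 0.758^3 × 0.242^2 = 0.255058
P(M+6) = 10 × 0.758^2 × 0.242^3 = 0.081430
P(M+8) = 5 × 0.758^1 × 0.242^4 = 0.012999
P(M+10) = 0.242^5 = 0.000830
The M+2 peak is largest (0.399450); scaling to 100 gives 62.64 : 100.00 : 63.85 : 20.39 : 3.25 : 0.21.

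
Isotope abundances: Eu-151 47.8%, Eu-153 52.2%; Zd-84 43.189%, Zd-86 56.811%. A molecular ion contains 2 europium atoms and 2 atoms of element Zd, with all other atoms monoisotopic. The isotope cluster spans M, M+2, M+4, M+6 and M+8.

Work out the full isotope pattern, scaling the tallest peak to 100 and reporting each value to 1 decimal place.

Europium pattern (n=2): 0.228484 : 0.499032 : 0.272484
Element Zd pattern (n=2): 0.18652897 : 0.49072206 : 0.32274897
Convolve the two distributions (both contribute in 2-u steps):
  M: 0.228484×0.18652897 = 0.042619
  M+2: 0.228484×0.49072206 + 0.499032×0.18652897 = 0.205206
  M+4: 0.228484×0.32274897 + 0.499032×0.49072206 + 0.272484×0.18652897 = 0.369455
  M+6: 0.499032×0.32274897 + 0.272484×0.49072206 = 0.294776
  M+8: 0.272484×0.32274897 = 0.087944
Scale to base peak (0.369455) = 100: 11.5 : 55.5 : 100.0 : 79.8 : 23.8

11.5 : 55.5 : 100.0 : 79.8 : 23.8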